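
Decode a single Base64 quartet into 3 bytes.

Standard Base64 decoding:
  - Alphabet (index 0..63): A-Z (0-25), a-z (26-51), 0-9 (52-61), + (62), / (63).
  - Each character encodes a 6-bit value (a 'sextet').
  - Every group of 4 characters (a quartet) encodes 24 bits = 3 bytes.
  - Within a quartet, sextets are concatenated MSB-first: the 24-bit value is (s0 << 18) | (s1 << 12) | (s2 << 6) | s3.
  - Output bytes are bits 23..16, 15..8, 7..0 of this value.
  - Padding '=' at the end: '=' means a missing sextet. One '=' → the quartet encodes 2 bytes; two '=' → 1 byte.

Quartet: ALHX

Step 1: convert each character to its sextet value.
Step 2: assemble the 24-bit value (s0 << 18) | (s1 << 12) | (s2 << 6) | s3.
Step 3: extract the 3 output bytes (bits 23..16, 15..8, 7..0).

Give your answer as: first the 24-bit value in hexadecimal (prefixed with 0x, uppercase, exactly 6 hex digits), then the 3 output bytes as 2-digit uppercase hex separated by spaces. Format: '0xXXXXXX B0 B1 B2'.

Sextets: A=0, L=11, H=7, X=23
24-bit: (0<<18) | (11<<12) | (7<<6) | 23
      = 0x000000 | 0x00B000 | 0x0001C0 | 0x000017
      = 0x00B1D7
Bytes: (v>>16)&0xFF=00, (v>>8)&0xFF=B1, v&0xFF=D7

Answer: 0x00B1D7 00 B1 D7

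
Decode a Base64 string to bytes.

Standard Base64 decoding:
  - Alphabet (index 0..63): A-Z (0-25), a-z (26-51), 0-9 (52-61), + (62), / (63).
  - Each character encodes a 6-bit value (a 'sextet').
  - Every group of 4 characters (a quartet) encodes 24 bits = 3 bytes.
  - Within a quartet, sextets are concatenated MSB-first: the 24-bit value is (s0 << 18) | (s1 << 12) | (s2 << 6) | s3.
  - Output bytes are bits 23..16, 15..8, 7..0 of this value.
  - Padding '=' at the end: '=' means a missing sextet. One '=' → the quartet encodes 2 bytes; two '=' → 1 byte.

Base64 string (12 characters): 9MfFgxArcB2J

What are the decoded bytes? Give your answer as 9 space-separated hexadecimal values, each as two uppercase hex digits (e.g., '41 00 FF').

After char 0 ('9'=61): chars_in_quartet=1 acc=0x3D bytes_emitted=0
After char 1 ('M'=12): chars_in_quartet=2 acc=0xF4C bytes_emitted=0
After char 2 ('f'=31): chars_in_quartet=3 acc=0x3D31F bytes_emitted=0
After char 3 ('F'=5): chars_in_quartet=4 acc=0xF4C7C5 -> emit F4 C7 C5, reset; bytes_emitted=3
After char 4 ('g'=32): chars_in_quartet=1 acc=0x20 bytes_emitted=3
After char 5 ('x'=49): chars_in_quartet=2 acc=0x831 bytes_emitted=3
After char 6 ('A'=0): chars_in_quartet=3 acc=0x20C40 bytes_emitted=3
After char 7 ('r'=43): chars_in_quartet=4 acc=0x83102B -> emit 83 10 2B, reset; bytes_emitted=6
After char 8 ('c'=28): chars_in_quartet=1 acc=0x1C bytes_emitted=6
After char 9 ('B'=1): chars_in_quartet=2 acc=0x701 bytes_emitted=6
After char 10 ('2'=54): chars_in_quartet=3 acc=0x1C076 bytes_emitted=6
After char 11 ('J'=9): chars_in_quartet=4 acc=0x701D89 -> emit 70 1D 89, reset; bytes_emitted=9

Answer: F4 C7 C5 83 10 2B 70 1D 89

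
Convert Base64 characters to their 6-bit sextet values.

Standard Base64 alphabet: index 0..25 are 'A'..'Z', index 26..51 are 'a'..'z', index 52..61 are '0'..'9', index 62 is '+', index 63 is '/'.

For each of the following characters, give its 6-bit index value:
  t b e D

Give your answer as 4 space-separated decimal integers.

Answer: 45 27 30 3

Derivation:
't': a..z range, 26 + ord('t') − ord('a') = 45
'b': a..z range, 26 + ord('b') − ord('a') = 27
'e': a..z range, 26 + ord('e') − ord('a') = 30
'D': A..Z range, ord('D') − ord('A') = 3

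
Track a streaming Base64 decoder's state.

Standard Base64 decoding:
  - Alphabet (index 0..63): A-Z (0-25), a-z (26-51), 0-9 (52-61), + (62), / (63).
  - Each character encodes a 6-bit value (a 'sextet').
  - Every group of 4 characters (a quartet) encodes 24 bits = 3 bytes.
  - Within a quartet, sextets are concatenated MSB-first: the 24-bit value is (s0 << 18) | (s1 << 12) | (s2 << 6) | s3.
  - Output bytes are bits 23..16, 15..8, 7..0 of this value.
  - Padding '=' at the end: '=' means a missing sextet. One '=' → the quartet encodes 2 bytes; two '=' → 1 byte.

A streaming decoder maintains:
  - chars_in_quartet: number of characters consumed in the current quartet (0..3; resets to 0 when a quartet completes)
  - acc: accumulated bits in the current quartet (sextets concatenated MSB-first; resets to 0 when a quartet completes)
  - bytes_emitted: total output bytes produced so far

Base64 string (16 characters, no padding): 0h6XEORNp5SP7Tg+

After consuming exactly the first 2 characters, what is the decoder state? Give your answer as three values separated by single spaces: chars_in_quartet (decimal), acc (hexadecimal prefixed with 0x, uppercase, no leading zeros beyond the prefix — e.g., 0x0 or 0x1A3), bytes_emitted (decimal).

After char 0 ('0'=52): chars_in_quartet=1 acc=0x34 bytes_emitted=0
After char 1 ('h'=33): chars_in_quartet=2 acc=0xD21 bytes_emitted=0

Answer: 2 0xD21 0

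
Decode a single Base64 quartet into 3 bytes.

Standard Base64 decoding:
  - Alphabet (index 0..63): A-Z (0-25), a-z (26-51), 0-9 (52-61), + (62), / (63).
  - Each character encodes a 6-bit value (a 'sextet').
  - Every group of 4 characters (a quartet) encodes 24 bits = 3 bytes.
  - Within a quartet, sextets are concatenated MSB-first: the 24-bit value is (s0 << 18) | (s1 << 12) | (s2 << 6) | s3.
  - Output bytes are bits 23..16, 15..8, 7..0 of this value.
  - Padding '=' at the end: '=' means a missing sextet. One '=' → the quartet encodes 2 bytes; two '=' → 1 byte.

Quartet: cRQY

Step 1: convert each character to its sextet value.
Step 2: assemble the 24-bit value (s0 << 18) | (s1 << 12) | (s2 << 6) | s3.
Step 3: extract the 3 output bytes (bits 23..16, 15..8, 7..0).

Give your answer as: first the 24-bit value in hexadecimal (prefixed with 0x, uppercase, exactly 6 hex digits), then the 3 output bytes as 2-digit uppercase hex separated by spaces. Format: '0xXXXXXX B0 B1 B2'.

Answer: 0x711418 71 14 18

Derivation:
Sextets: c=28, R=17, Q=16, Y=24
24-bit: (28<<18) | (17<<12) | (16<<6) | 24
      = 0x700000 | 0x011000 | 0x000400 | 0x000018
      = 0x711418
Bytes: (v>>16)&0xFF=71, (v>>8)&0xFF=14, v&0xFF=18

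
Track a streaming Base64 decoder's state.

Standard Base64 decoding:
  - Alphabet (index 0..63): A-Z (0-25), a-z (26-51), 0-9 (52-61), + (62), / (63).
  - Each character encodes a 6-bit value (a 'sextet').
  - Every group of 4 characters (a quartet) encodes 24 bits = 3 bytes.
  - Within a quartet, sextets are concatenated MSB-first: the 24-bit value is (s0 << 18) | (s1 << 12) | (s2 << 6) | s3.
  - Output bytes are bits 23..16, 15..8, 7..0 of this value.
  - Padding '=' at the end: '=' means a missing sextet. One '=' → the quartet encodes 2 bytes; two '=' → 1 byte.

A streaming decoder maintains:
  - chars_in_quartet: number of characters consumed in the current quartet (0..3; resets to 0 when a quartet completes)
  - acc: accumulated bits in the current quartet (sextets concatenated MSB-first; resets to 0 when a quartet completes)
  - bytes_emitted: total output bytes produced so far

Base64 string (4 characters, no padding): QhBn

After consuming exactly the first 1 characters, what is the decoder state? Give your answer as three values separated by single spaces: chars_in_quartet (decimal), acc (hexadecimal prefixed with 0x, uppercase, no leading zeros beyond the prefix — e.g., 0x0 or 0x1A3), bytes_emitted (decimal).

After char 0 ('Q'=16): chars_in_quartet=1 acc=0x10 bytes_emitted=0

Answer: 1 0x10 0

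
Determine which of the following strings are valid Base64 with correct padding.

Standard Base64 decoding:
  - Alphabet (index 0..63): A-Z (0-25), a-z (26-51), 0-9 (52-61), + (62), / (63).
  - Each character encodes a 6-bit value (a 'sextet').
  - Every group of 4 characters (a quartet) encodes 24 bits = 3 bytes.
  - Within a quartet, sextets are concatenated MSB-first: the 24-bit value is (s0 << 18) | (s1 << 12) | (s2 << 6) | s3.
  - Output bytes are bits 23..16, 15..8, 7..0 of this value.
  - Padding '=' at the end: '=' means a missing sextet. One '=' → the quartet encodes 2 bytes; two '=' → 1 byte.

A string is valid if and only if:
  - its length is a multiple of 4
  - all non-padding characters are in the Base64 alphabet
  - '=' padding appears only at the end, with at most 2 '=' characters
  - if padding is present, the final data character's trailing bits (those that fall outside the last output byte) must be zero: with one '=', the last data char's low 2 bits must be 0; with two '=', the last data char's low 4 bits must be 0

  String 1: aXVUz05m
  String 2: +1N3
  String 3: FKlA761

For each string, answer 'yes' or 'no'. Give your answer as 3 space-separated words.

String 1: 'aXVUz05m' → valid
String 2: '+1N3' → valid
String 3: 'FKlA761' → invalid (len=7 not mult of 4)

Answer: yes yes no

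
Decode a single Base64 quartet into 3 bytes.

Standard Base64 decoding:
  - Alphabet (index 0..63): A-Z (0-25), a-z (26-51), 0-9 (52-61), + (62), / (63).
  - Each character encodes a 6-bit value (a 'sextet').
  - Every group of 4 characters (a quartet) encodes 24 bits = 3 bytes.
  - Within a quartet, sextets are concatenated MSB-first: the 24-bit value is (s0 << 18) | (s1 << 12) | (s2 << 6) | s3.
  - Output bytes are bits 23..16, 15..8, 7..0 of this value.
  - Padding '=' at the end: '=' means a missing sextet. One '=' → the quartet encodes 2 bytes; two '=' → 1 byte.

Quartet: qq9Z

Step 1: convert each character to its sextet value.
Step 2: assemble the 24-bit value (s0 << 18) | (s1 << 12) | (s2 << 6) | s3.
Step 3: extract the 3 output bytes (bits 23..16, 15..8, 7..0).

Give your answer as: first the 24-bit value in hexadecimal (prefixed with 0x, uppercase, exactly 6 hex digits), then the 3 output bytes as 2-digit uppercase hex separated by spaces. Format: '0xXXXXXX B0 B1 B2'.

Answer: 0xAAAF59 AA AF 59

Derivation:
Sextets: q=42, q=42, 9=61, Z=25
24-bit: (42<<18) | (42<<12) | (61<<6) | 25
      = 0xA80000 | 0x02A000 | 0x000F40 | 0x000019
      = 0xAAAF59
Bytes: (v>>16)&0xFF=AA, (v>>8)&0xFF=AF, v&0xFF=59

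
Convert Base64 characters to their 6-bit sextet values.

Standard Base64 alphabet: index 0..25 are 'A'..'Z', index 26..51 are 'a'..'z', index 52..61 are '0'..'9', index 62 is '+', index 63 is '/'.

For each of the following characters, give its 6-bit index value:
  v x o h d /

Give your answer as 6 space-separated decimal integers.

'v': a..z range, 26 + ord('v') − ord('a') = 47
'x': a..z range, 26 + ord('x') − ord('a') = 49
'o': a..z range, 26 + ord('o') − ord('a') = 40
'h': a..z range, 26 + ord('h') − ord('a') = 33
'd': a..z range, 26 + ord('d') − ord('a') = 29
'/': index 63

Answer: 47 49 40 33 29 63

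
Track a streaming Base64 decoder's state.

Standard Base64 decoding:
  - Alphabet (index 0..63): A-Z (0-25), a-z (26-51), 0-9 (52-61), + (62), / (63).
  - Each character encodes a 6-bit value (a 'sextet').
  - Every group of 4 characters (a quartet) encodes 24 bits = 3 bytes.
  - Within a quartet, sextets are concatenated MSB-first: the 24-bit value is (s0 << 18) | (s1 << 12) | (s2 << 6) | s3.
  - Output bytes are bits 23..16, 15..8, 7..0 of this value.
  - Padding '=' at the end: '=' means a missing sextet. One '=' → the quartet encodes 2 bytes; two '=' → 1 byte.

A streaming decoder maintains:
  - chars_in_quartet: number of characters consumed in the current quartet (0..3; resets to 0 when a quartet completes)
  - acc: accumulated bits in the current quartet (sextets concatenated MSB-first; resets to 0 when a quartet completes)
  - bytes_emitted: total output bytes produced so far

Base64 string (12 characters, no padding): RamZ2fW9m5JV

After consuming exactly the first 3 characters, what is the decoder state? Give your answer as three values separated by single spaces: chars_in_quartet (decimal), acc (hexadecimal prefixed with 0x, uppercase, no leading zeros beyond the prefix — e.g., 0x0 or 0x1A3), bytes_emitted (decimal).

Answer: 3 0x116A6 0

Derivation:
After char 0 ('R'=17): chars_in_quartet=1 acc=0x11 bytes_emitted=0
After char 1 ('a'=26): chars_in_quartet=2 acc=0x45A bytes_emitted=0
After char 2 ('m'=38): chars_in_quartet=3 acc=0x116A6 bytes_emitted=0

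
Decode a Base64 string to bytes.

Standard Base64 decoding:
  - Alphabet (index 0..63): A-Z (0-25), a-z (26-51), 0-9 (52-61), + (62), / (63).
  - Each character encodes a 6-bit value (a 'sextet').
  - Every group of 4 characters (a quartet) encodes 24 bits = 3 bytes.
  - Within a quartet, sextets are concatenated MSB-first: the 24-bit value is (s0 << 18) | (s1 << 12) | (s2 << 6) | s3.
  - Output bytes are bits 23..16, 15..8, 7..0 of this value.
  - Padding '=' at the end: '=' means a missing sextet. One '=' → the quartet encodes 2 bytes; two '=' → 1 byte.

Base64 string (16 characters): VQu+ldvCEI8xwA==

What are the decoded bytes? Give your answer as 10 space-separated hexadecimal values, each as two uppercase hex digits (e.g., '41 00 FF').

After char 0 ('V'=21): chars_in_quartet=1 acc=0x15 bytes_emitted=0
After char 1 ('Q'=16): chars_in_quartet=2 acc=0x550 bytes_emitted=0
After char 2 ('u'=46): chars_in_quartet=3 acc=0x1542E bytes_emitted=0
After char 3 ('+'=62): chars_in_quartet=4 acc=0x550BBE -> emit 55 0B BE, reset; bytes_emitted=3
After char 4 ('l'=37): chars_in_quartet=1 acc=0x25 bytes_emitted=3
After char 5 ('d'=29): chars_in_quartet=2 acc=0x95D bytes_emitted=3
After char 6 ('v'=47): chars_in_quartet=3 acc=0x2576F bytes_emitted=3
After char 7 ('C'=2): chars_in_quartet=4 acc=0x95DBC2 -> emit 95 DB C2, reset; bytes_emitted=6
After char 8 ('E'=4): chars_in_quartet=1 acc=0x4 bytes_emitted=6
After char 9 ('I'=8): chars_in_quartet=2 acc=0x108 bytes_emitted=6
After char 10 ('8'=60): chars_in_quartet=3 acc=0x423C bytes_emitted=6
After char 11 ('x'=49): chars_in_quartet=4 acc=0x108F31 -> emit 10 8F 31, reset; bytes_emitted=9
After char 12 ('w'=48): chars_in_quartet=1 acc=0x30 bytes_emitted=9
After char 13 ('A'=0): chars_in_quartet=2 acc=0xC00 bytes_emitted=9
Padding '==': partial quartet acc=0xC00 -> emit C0; bytes_emitted=10

Answer: 55 0B BE 95 DB C2 10 8F 31 C0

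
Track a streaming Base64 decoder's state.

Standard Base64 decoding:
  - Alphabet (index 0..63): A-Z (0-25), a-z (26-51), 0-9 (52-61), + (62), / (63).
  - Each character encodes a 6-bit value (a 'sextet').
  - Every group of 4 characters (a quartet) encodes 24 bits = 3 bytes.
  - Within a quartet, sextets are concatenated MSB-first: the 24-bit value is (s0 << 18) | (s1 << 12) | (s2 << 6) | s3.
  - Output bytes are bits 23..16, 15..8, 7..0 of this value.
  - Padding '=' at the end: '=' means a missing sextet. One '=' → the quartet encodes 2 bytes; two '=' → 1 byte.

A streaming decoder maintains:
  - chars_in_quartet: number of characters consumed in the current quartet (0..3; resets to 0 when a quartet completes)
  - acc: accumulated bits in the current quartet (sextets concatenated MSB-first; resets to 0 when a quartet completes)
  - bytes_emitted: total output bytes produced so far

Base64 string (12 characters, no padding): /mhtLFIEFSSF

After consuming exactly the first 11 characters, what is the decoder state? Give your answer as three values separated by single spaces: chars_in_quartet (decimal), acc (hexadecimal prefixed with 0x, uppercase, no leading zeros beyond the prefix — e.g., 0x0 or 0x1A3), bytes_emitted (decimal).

Answer: 3 0x5492 6

Derivation:
After char 0 ('/'=63): chars_in_quartet=1 acc=0x3F bytes_emitted=0
After char 1 ('m'=38): chars_in_quartet=2 acc=0xFE6 bytes_emitted=0
After char 2 ('h'=33): chars_in_quartet=3 acc=0x3F9A1 bytes_emitted=0
After char 3 ('t'=45): chars_in_quartet=4 acc=0xFE686D -> emit FE 68 6D, reset; bytes_emitted=3
After char 4 ('L'=11): chars_in_quartet=1 acc=0xB bytes_emitted=3
After char 5 ('F'=5): chars_in_quartet=2 acc=0x2C5 bytes_emitted=3
After char 6 ('I'=8): chars_in_quartet=3 acc=0xB148 bytes_emitted=3
After char 7 ('E'=4): chars_in_quartet=4 acc=0x2C5204 -> emit 2C 52 04, reset; bytes_emitted=6
After char 8 ('F'=5): chars_in_quartet=1 acc=0x5 bytes_emitted=6
After char 9 ('S'=18): chars_in_quartet=2 acc=0x152 bytes_emitted=6
After char 10 ('S'=18): chars_in_quartet=3 acc=0x5492 bytes_emitted=6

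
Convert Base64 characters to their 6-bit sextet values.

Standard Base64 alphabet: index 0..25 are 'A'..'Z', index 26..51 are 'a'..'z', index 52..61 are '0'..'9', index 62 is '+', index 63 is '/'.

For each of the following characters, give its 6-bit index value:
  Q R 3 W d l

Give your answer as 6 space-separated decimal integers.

Answer: 16 17 55 22 29 37

Derivation:
'Q': A..Z range, ord('Q') − ord('A') = 16
'R': A..Z range, ord('R') − ord('A') = 17
'3': 0..9 range, 52 + ord('3') − ord('0') = 55
'W': A..Z range, ord('W') − ord('A') = 22
'd': a..z range, 26 + ord('d') − ord('a') = 29
'l': a..z range, 26 + ord('l') − ord('a') = 37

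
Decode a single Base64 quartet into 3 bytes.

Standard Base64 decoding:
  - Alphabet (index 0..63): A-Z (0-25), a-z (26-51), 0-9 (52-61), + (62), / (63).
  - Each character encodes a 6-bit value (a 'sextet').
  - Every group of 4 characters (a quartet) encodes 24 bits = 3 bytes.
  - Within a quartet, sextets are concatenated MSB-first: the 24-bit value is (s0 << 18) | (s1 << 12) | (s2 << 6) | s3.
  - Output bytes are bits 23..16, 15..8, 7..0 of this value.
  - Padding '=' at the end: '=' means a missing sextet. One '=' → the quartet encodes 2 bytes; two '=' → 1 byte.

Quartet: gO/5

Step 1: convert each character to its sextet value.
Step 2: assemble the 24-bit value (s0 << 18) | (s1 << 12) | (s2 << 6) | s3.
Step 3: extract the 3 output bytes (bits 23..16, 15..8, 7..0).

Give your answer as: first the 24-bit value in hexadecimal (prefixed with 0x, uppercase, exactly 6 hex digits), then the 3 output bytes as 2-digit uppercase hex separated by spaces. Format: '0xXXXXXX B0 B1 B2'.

Sextets: g=32, O=14, /=63, 5=57
24-bit: (32<<18) | (14<<12) | (63<<6) | 57
      = 0x800000 | 0x00E000 | 0x000FC0 | 0x000039
      = 0x80EFF9
Bytes: (v>>16)&0xFF=80, (v>>8)&0xFF=EF, v&0xFF=F9

Answer: 0x80EFF9 80 EF F9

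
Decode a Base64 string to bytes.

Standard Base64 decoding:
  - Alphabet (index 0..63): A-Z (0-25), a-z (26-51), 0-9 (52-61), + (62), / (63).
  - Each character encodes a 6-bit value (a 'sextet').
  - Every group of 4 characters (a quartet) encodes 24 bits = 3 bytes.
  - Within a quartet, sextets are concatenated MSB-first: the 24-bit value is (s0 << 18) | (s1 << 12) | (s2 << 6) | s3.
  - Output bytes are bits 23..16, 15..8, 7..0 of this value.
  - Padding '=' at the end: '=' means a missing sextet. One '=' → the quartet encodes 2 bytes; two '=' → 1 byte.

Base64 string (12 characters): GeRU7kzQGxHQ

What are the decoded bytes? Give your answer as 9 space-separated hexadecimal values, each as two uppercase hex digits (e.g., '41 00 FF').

Answer: 19 E4 54 EE 4C D0 1B 11 D0

Derivation:
After char 0 ('G'=6): chars_in_quartet=1 acc=0x6 bytes_emitted=0
After char 1 ('e'=30): chars_in_quartet=2 acc=0x19E bytes_emitted=0
After char 2 ('R'=17): chars_in_quartet=3 acc=0x6791 bytes_emitted=0
After char 3 ('U'=20): chars_in_quartet=4 acc=0x19E454 -> emit 19 E4 54, reset; bytes_emitted=3
After char 4 ('7'=59): chars_in_quartet=1 acc=0x3B bytes_emitted=3
After char 5 ('k'=36): chars_in_quartet=2 acc=0xEE4 bytes_emitted=3
After char 6 ('z'=51): chars_in_quartet=3 acc=0x3B933 bytes_emitted=3
After char 7 ('Q'=16): chars_in_quartet=4 acc=0xEE4CD0 -> emit EE 4C D0, reset; bytes_emitted=6
After char 8 ('G'=6): chars_in_quartet=1 acc=0x6 bytes_emitted=6
After char 9 ('x'=49): chars_in_quartet=2 acc=0x1B1 bytes_emitted=6
After char 10 ('H'=7): chars_in_quartet=3 acc=0x6C47 bytes_emitted=6
After char 11 ('Q'=16): chars_in_quartet=4 acc=0x1B11D0 -> emit 1B 11 D0, reset; bytes_emitted=9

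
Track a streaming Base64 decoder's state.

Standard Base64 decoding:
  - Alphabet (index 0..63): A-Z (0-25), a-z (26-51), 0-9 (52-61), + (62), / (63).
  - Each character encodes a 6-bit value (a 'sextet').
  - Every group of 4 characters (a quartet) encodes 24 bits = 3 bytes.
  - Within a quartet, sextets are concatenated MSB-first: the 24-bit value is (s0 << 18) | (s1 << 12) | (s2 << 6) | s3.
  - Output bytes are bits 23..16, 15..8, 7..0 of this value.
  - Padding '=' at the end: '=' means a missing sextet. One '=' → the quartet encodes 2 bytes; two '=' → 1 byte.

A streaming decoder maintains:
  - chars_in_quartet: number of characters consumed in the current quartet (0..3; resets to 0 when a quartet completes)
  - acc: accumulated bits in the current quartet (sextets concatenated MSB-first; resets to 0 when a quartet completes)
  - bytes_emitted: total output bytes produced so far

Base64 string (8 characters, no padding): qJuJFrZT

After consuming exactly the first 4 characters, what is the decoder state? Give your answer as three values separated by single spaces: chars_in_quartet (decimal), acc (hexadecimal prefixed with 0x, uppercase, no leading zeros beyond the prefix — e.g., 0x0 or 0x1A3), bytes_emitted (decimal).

After char 0 ('q'=42): chars_in_quartet=1 acc=0x2A bytes_emitted=0
After char 1 ('J'=9): chars_in_quartet=2 acc=0xA89 bytes_emitted=0
After char 2 ('u'=46): chars_in_quartet=3 acc=0x2A26E bytes_emitted=0
After char 3 ('J'=9): chars_in_quartet=4 acc=0xA89B89 -> emit A8 9B 89, reset; bytes_emitted=3

Answer: 0 0x0 3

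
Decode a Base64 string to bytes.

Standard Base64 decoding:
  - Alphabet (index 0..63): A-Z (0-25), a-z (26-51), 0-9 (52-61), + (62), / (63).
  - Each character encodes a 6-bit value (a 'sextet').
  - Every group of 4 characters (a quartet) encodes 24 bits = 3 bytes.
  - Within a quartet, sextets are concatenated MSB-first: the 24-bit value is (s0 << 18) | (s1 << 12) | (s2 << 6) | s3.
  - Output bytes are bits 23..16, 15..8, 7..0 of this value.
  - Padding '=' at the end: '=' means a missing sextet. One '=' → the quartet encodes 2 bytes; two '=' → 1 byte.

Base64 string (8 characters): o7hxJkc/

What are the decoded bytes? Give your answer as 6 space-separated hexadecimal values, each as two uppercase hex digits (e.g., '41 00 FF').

After char 0 ('o'=40): chars_in_quartet=1 acc=0x28 bytes_emitted=0
After char 1 ('7'=59): chars_in_quartet=2 acc=0xA3B bytes_emitted=0
After char 2 ('h'=33): chars_in_quartet=3 acc=0x28EE1 bytes_emitted=0
After char 3 ('x'=49): chars_in_quartet=4 acc=0xA3B871 -> emit A3 B8 71, reset; bytes_emitted=3
After char 4 ('J'=9): chars_in_quartet=1 acc=0x9 bytes_emitted=3
After char 5 ('k'=36): chars_in_quartet=2 acc=0x264 bytes_emitted=3
After char 6 ('c'=28): chars_in_quartet=3 acc=0x991C bytes_emitted=3
After char 7 ('/'=63): chars_in_quartet=4 acc=0x26473F -> emit 26 47 3F, reset; bytes_emitted=6

Answer: A3 B8 71 26 47 3F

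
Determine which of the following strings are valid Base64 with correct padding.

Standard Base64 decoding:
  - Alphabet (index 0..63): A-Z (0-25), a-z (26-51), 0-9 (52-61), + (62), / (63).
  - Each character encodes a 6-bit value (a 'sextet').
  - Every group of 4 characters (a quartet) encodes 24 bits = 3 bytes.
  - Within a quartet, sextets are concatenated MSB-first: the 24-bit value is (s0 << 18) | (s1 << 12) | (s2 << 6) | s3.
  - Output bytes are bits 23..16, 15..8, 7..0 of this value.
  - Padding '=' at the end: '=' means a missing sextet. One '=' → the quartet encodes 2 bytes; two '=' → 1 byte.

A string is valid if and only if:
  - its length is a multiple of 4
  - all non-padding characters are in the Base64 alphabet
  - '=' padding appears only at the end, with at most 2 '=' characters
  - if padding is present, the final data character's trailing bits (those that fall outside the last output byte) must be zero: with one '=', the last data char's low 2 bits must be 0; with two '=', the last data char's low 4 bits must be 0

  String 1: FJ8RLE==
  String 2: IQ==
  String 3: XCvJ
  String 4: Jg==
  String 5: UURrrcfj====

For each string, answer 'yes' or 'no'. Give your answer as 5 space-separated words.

Answer: no yes yes yes no

Derivation:
String 1: 'FJ8RLE==' → invalid (bad trailing bits)
String 2: 'IQ==' → valid
String 3: 'XCvJ' → valid
String 4: 'Jg==' → valid
String 5: 'UURrrcfj====' → invalid (4 pad chars (max 2))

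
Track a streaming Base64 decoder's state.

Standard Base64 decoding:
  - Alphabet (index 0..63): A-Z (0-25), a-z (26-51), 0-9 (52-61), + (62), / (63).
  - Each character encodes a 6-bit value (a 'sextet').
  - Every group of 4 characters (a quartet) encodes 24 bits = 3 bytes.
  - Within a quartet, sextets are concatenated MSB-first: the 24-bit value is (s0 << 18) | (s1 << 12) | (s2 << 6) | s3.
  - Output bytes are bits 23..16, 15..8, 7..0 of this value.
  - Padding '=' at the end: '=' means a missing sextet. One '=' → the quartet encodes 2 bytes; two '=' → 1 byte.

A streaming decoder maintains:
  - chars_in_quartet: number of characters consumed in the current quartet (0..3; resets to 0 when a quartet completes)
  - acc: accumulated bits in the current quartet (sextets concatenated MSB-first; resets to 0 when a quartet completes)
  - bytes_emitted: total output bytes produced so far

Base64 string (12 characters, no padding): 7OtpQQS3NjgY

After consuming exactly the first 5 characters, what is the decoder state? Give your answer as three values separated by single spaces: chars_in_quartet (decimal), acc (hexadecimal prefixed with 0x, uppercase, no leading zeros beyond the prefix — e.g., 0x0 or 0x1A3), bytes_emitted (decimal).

After char 0 ('7'=59): chars_in_quartet=1 acc=0x3B bytes_emitted=0
After char 1 ('O'=14): chars_in_quartet=2 acc=0xECE bytes_emitted=0
After char 2 ('t'=45): chars_in_quartet=3 acc=0x3B3AD bytes_emitted=0
After char 3 ('p'=41): chars_in_quartet=4 acc=0xECEB69 -> emit EC EB 69, reset; bytes_emitted=3
After char 4 ('Q'=16): chars_in_quartet=1 acc=0x10 bytes_emitted=3

Answer: 1 0x10 3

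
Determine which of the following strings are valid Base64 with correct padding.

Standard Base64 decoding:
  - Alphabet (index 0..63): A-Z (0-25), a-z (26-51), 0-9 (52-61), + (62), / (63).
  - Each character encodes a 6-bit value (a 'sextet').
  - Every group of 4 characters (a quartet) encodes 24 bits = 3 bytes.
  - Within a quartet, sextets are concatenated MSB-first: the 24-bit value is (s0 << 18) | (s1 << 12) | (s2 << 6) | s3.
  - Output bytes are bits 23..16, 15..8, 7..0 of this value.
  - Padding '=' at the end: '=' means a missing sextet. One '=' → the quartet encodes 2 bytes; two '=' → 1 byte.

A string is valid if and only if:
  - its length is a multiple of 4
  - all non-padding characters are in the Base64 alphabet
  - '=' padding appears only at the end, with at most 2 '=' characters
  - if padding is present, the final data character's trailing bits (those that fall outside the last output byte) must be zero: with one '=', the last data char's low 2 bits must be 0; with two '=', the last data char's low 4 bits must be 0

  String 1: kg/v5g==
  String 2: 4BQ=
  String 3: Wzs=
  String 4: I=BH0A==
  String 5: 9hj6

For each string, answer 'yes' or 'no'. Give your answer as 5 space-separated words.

Answer: yes yes yes no yes

Derivation:
String 1: 'kg/v5g==' → valid
String 2: '4BQ=' → valid
String 3: 'Wzs=' → valid
String 4: 'I=BH0A==' → invalid (bad char(s): ['=']; '=' in middle)
String 5: '9hj6' → valid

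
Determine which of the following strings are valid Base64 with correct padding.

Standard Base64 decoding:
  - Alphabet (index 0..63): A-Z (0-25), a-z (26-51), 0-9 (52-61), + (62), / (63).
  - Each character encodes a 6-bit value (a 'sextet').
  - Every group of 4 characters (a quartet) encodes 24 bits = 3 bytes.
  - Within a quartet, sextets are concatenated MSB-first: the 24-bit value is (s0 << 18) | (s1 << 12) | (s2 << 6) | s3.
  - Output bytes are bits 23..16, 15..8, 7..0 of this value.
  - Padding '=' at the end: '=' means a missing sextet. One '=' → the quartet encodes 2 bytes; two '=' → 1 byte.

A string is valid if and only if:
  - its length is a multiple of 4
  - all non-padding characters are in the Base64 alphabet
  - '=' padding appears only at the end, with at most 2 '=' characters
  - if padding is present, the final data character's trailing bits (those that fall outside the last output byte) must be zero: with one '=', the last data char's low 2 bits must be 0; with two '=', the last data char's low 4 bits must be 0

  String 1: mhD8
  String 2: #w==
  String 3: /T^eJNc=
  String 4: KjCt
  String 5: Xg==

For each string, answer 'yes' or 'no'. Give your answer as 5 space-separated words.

String 1: 'mhD8' → valid
String 2: '#w==' → invalid (bad char(s): ['#'])
String 3: '/T^eJNc=' → invalid (bad char(s): ['^'])
String 4: 'KjCt' → valid
String 5: 'Xg==' → valid

Answer: yes no no yes yes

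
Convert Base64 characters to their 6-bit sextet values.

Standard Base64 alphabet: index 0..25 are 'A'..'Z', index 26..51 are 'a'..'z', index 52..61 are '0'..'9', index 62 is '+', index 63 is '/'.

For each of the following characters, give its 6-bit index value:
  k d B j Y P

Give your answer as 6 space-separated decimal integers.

Answer: 36 29 1 35 24 15

Derivation:
'k': a..z range, 26 + ord('k') − ord('a') = 36
'd': a..z range, 26 + ord('d') − ord('a') = 29
'B': A..Z range, ord('B') − ord('A') = 1
'j': a..z range, 26 + ord('j') − ord('a') = 35
'Y': A..Z range, ord('Y') − ord('A') = 24
'P': A..Z range, ord('P') − ord('A') = 15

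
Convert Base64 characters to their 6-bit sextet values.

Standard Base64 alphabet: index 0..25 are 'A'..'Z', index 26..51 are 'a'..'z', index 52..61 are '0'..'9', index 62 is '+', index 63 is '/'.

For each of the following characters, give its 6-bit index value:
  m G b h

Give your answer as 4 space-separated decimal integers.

Answer: 38 6 27 33

Derivation:
'm': a..z range, 26 + ord('m') − ord('a') = 38
'G': A..Z range, ord('G') − ord('A') = 6
'b': a..z range, 26 + ord('b') − ord('a') = 27
'h': a..z range, 26 + ord('h') − ord('a') = 33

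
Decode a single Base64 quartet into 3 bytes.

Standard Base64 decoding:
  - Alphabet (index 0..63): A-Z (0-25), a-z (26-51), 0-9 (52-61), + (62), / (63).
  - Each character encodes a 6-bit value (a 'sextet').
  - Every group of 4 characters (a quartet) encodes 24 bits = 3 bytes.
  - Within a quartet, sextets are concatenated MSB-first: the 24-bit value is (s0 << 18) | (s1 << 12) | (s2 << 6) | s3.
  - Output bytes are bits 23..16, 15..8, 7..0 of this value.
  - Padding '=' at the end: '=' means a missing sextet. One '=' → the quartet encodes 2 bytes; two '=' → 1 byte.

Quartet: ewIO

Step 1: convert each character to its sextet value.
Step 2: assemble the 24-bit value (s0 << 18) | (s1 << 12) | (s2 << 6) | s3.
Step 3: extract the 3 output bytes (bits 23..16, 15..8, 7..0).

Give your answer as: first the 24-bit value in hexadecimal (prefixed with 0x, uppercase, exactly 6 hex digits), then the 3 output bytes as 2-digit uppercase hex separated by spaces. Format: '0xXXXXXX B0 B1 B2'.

Answer: 0x7B020E 7B 02 0E

Derivation:
Sextets: e=30, w=48, I=8, O=14
24-bit: (30<<18) | (48<<12) | (8<<6) | 14
      = 0x780000 | 0x030000 | 0x000200 | 0x00000E
      = 0x7B020E
Bytes: (v>>16)&0xFF=7B, (v>>8)&0xFF=02, v&0xFF=0E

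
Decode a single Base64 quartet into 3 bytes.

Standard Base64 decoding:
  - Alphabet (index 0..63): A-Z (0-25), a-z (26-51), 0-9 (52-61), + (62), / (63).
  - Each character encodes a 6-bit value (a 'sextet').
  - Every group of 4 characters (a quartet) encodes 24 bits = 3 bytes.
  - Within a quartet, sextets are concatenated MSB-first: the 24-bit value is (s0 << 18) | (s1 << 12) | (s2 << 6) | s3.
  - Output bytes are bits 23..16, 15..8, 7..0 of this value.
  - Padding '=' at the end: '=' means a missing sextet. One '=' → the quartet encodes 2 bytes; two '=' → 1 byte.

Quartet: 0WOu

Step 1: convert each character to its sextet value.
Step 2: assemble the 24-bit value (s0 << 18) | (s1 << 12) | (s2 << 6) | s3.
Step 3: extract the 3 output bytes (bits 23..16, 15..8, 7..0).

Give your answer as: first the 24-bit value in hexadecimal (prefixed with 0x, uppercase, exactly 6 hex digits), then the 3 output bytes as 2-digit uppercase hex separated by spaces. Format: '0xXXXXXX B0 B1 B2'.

Sextets: 0=52, W=22, O=14, u=46
24-bit: (52<<18) | (22<<12) | (14<<6) | 46
      = 0xD00000 | 0x016000 | 0x000380 | 0x00002E
      = 0xD163AE
Bytes: (v>>16)&0xFF=D1, (v>>8)&0xFF=63, v&0xFF=AE

Answer: 0xD163AE D1 63 AE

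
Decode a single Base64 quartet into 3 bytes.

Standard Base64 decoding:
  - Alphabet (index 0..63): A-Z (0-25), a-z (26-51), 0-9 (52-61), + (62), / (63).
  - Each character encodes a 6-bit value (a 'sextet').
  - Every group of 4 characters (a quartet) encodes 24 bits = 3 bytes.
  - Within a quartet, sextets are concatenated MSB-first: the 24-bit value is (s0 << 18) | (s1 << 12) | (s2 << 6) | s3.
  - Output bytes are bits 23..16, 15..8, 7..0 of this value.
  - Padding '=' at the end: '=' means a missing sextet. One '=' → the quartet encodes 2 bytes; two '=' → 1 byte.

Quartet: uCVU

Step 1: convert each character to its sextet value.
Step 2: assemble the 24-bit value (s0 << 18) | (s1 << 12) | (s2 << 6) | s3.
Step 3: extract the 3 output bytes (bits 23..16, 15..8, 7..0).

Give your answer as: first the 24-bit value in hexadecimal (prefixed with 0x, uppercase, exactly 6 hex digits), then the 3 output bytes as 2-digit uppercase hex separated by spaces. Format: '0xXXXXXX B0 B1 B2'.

Sextets: u=46, C=2, V=21, U=20
24-bit: (46<<18) | (2<<12) | (21<<6) | 20
      = 0xB80000 | 0x002000 | 0x000540 | 0x000014
      = 0xB82554
Bytes: (v>>16)&0xFF=B8, (v>>8)&0xFF=25, v&0xFF=54

Answer: 0xB82554 B8 25 54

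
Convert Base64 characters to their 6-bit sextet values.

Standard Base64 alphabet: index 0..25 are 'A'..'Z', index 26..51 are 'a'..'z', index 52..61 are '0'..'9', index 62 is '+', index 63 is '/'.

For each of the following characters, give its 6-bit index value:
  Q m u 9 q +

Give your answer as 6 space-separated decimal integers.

'Q': A..Z range, ord('Q') − ord('A') = 16
'm': a..z range, 26 + ord('m') − ord('a') = 38
'u': a..z range, 26 + ord('u') − ord('a') = 46
'9': 0..9 range, 52 + ord('9') − ord('0') = 61
'q': a..z range, 26 + ord('q') − ord('a') = 42
'+': index 62

Answer: 16 38 46 61 42 62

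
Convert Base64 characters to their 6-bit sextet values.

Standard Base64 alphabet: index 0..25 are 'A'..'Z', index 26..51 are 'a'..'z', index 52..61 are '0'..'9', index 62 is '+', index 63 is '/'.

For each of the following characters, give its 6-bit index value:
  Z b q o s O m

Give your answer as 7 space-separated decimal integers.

'Z': A..Z range, ord('Z') − ord('A') = 25
'b': a..z range, 26 + ord('b') − ord('a') = 27
'q': a..z range, 26 + ord('q') − ord('a') = 42
'o': a..z range, 26 + ord('o') − ord('a') = 40
's': a..z range, 26 + ord('s') − ord('a') = 44
'O': A..Z range, ord('O') − ord('A') = 14
'm': a..z range, 26 + ord('m') − ord('a') = 38

Answer: 25 27 42 40 44 14 38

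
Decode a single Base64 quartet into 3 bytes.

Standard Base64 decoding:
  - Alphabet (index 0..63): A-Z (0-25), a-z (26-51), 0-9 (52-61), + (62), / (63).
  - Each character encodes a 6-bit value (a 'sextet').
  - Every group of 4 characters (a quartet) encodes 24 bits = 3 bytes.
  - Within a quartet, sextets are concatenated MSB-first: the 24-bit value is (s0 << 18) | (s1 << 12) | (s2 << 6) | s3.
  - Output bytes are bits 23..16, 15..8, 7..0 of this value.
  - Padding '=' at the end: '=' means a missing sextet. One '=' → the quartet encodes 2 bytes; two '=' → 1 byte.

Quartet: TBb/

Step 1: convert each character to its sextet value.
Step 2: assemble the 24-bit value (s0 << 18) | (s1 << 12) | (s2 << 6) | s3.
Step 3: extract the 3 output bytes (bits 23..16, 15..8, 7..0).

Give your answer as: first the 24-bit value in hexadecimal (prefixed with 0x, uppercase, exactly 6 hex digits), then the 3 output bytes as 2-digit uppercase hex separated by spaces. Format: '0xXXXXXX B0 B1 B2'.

Sextets: T=19, B=1, b=27, /=63
24-bit: (19<<18) | (1<<12) | (27<<6) | 63
      = 0x4C0000 | 0x001000 | 0x0006C0 | 0x00003F
      = 0x4C16FF
Bytes: (v>>16)&0xFF=4C, (v>>8)&0xFF=16, v&0xFF=FF

Answer: 0x4C16FF 4C 16 FF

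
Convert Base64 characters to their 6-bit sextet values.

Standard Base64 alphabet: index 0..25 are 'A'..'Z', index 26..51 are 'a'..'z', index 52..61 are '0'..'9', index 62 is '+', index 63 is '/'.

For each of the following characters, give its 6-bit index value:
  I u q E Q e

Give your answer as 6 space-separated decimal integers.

Answer: 8 46 42 4 16 30

Derivation:
'I': A..Z range, ord('I') − ord('A') = 8
'u': a..z range, 26 + ord('u') − ord('a') = 46
'q': a..z range, 26 + ord('q') − ord('a') = 42
'E': A..Z range, ord('E') − ord('A') = 4
'Q': A..Z range, ord('Q') − ord('A') = 16
'e': a..z range, 26 + ord('e') − ord('a') = 30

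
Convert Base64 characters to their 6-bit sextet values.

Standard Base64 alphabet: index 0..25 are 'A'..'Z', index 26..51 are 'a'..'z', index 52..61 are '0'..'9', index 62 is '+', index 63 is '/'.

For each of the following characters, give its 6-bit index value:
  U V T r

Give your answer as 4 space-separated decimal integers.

'U': A..Z range, ord('U') − ord('A') = 20
'V': A..Z range, ord('V') − ord('A') = 21
'T': A..Z range, ord('T') − ord('A') = 19
'r': a..z range, 26 + ord('r') − ord('a') = 43

Answer: 20 21 19 43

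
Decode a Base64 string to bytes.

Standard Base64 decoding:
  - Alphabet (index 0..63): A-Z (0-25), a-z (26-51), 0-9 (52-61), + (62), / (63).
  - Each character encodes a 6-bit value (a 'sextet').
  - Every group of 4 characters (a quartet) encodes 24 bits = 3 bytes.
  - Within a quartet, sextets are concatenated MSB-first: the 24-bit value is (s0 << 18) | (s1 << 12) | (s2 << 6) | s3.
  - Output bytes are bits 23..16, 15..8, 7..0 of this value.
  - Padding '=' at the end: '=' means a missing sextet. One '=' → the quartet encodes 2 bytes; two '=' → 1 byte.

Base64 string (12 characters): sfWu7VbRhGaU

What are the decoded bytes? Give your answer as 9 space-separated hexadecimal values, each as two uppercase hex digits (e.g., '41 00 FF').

After char 0 ('s'=44): chars_in_quartet=1 acc=0x2C bytes_emitted=0
After char 1 ('f'=31): chars_in_quartet=2 acc=0xB1F bytes_emitted=0
After char 2 ('W'=22): chars_in_quartet=3 acc=0x2C7D6 bytes_emitted=0
After char 3 ('u'=46): chars_in_quartet=4 acc=0xB1F5AE -> emit B1 F5 AE, reset; bytes_emitted=3
After char 4 ('7'=59): chars_in_quartet=1 acc=0x3B bytes_emitted=3
After char 5 ('V'=21): chars_in_quartet=2 acc=0xED5 bytes_emitted=3
After char 6 ('b'=27): chars_in_quartet=3 acc=0x3B55B bytes_emitted=3
After char 7 ('R'=17): chars_in_quartet=4 acc=0xED56D1 -> emit ED 56 D1, reset; bytes_emitted=6
After char 8 ('h'=33): chars_in_quartet=1 acc=0x21 bytes_emitted=6
After char 9 ('G'=6): chars_in_quartet=2 acc=0x846 bytes_emitted=6
After char 10 ('a'=26): chars_in_quartet=3 acc=0x2119A bytes_emitted=6
After char 11 ('U'=20): chars_in_quartet=4 acc=0x846694 -> emit 84 66 94, reset; bytes_emitted=9

Answer: B1 F5 AE ED 56 D1 84 66 94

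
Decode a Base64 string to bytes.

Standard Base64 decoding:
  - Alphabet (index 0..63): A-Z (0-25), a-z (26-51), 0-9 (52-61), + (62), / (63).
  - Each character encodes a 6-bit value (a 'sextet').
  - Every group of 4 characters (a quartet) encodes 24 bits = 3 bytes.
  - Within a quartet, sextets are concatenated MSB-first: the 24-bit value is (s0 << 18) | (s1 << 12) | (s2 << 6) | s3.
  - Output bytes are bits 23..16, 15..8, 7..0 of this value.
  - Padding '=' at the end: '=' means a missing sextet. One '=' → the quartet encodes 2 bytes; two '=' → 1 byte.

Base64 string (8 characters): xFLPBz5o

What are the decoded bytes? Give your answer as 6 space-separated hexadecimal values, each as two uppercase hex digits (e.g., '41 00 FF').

Answer: C4 52 CF 07 3E 68

Derivation:
After char 0 ('x'=49): chars_in_quartet=1 acc=0x31 bytes_emitted=0
After char 1 ('F'=5): chars_in_quartet=2 acc=0xC45 bytes_emitted=0
After char 2 ('L'=11): chars_in_quartet=3 acc=0x3114B bytes_emitted=0
After char 3 ('P'=15): chars_in_quartet=4 acc=0xC452CF -> emit C4 52 CF, reset; bytes_emitted=3
After char 4 ('B'=1): chars_in_quartet=1 acc=0x1 bytes_emitted=3
After char 5 ('z'=51): chars_in_quartet=2 acc=0x73 bytes_emitted=3
After char 6 ('5'=57): chars_in_quartet=3 acc=0x1CF9 bytes_emitted=3
After char 7 ('o'=40): chars_in_quartet=4 acc=0x73E68 -> emit 07 3E 68, reset; bytes_emitted=6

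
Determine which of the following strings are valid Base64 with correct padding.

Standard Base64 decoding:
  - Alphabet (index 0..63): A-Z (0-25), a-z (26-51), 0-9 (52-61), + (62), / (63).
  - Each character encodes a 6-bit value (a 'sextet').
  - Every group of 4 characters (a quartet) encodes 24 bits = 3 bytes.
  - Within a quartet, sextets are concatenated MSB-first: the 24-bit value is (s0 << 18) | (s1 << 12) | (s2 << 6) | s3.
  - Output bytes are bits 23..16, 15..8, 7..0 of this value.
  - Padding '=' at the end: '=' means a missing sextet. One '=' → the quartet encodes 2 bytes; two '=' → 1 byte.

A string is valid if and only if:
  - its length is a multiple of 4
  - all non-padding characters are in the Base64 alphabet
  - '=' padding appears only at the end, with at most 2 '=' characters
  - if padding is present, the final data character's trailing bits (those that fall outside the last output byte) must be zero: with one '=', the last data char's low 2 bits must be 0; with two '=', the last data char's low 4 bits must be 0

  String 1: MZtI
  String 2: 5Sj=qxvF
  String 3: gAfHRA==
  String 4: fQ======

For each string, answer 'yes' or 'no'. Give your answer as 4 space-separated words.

Answer: yes no yes no

Derivation:
String 1: 'MZtI' → valid
String 2: '5Sj=qxvF' → invalid (bad char(s): ['=']; '=' in middle)
String 3: 'gAfHRA==' → valid
String 4: 'fQ======' → invalid (6 pad chars (max 2))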